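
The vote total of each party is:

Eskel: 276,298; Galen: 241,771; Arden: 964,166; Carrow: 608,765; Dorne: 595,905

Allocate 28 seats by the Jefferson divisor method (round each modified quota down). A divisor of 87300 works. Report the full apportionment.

With modified divisor 87300: modified quotas Eskel 3.165, Galen 2.769, Arden 11.044, Carrow 6.973, Dorne 6.826.
Rounding down: Eskel 3, Galen 2, Arden 11, Carrow 6, Dorne 6 (total 28).

Eskel 3; Galen 2; Arden 11; Carrow 6; Dorne 6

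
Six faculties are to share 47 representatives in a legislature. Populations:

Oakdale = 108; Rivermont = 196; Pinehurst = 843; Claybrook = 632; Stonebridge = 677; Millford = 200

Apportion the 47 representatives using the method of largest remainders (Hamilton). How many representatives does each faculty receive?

The standard divisor is 2656/47 ≈ 56.511.
Standard quotas: Oakdale 1.911, Rivermont 3.468, Pinehurst 14.918, Claybrook 11.184, Stonebridge 11.980, Millford 3.539.
Lower quotas: Oakdale 1, Rivermont 3, Pinehurst 14, Claybrook 11, Stonebridge 11, Millford 3 (sum 43, leaving 4 seats).
Remainders in descending order: Stonebridge 0.980, Pinehurst 0.918, Oakdale 0.911, Millford 0.539, Rivermont 0.468, Claybrook 0.184.
Largest remainders: Stonebridge, Pinehurst, Oakdale, Millford receive the extra seats.

Oakdale 2; Rivermont 3; Pinehurst 15; Claybrook 11; Stonebridge 12; Millford 4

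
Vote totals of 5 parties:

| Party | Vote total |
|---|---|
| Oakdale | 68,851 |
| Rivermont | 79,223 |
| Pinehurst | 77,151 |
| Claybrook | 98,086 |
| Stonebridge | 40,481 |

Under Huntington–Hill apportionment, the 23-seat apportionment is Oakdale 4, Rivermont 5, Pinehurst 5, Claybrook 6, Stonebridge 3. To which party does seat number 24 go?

Oakdale

Priority for the next seat is population ÷ (√(s·(s+1))).
Priorities: Oakdale 15395.552, Rivermont 14464.075, Pinehurst 14085.781, Claybrook 15134.998, Stonebridge 11685.858.
Highest priority: Oakdale.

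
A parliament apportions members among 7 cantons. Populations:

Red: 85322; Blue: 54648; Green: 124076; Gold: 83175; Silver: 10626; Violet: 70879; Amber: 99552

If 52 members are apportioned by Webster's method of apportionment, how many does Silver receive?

1

Standard divisor 528278/52 ≈ 10159.192; standard quotas: Red 8.399, Blue 5.379, Green 12.213, Gold 8.187, Silver 1.046, Violet 6.977, Amber 9.799.
Rounding to the nearest integer gives 8, 5, 12, 8, 1, 7, 10 = 51 seats, so the divisor must be adjusted.
With modified divisor 10000: modified quotas Red 8.532, Blue 5.465, Green 12.408, Gold 8.318, Silver 1.063, Violet 7.088, Amber 9.955.
Rounding to the nearest integer: Red 9, Blue 5, Green 12, Gold 8, Silver 1, Violet 7, Amber 10 (total 52).
Silver receives 1.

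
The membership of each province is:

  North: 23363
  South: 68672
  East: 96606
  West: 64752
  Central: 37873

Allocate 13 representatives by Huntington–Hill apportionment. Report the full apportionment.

With divisor 24018: modified quotas North 0.973, South 2.859, East 4.022, West 2.696, Central 1.577.
Geometric-mean thresholds: North (min 1), South √(2·3)=2.449, East √(4·5)=4.472, West √(2·3)=2.449, Central √(1·2)=1.414.
Each quota rounded against its threshold gives North 1, South 3, East 4, West 3, Central 2 (total 13).

North=1, South=3, East=4, West=3, Central=2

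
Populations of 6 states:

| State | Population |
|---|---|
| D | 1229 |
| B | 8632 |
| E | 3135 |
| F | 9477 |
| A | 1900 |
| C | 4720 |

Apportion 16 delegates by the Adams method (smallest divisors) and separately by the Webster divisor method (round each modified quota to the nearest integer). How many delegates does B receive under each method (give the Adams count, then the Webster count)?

4 and 5

Adams: D 1, B 4, E 2, F 5, A 1, C 3.
Webster: D 1, B 5, E 2, F 5, A 1, C 2.
B gets 4 under Adams and 5 under Webster.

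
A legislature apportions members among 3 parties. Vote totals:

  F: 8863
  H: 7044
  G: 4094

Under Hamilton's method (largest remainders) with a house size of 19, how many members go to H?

7

Total 20001; standard divisor 20001/19 ≈ 1052.684.
Standard quotas: F 8.4194, H 6.6915, G 3.8891.
Lower quotas: F 8, H 6, G 3 (sum 17, leaving 2 seats).
Remainders in descending order: G 0.8891, H 0.6915, F 0.4194.
Largest remainders: G, H receive the extra seats.
H receives 7.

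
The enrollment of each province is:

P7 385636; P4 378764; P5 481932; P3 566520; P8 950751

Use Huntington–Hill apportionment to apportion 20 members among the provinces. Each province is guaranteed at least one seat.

P7 3; P4 3; P5 3; P3 4; P8 7

With divisor 142913: modified quotas P7 2.698, P4 2.650, P5 3.372, P3 3.964, P8 6.653.
Geometric-mean thresholds: P7 √(2·3)=2.449, P4 √(2·3)=2.449, P5 √(3·4)=3.464, P3 √(3·4)=3.464, P8 √(6·7)=6.481.
Each quota rounded against its threshold gives P7 3, P4 3, P5 3, P3 4, P8 7 (total 20).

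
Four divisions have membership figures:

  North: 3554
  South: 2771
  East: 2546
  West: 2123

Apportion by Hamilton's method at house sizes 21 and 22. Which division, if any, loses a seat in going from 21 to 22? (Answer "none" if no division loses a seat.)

At 21 seats: North 7, South 5, East 5, West 4.
At 22 seats: North 7, South 6, East 5, West 4.
No division's allocation decreased.

none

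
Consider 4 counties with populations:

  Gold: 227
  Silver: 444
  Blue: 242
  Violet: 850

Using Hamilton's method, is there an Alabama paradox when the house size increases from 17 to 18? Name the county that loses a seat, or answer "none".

Blue

At 17 seats: Gold 2, Silver 4, Blue 3, Violet 8.
At 18 seats: Gold 2, Silver 5, Blue 2, Violet 9.
Blue drops from 3 to 2.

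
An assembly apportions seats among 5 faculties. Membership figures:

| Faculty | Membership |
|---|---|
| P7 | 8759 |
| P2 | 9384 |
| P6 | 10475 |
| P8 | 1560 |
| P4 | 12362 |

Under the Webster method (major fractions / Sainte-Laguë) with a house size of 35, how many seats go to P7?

7

Standard divisor 42540/35 ≈ 1215.429; standard quotas: P7 7.207, P2 7.721, P6 8.618, P8 1.283, P4 10.171.
Rounding to the nearest integer gives P7 7, P2 8, P6 9, P8 1, P4 10 — total 35, matching the house size, so no adjustment is needed.
P7 receives 7.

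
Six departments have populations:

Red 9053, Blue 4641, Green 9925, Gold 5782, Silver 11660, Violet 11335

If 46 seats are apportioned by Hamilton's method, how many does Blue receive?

4

The standard divisor is 52396/46 ≈ 1139.043.
Standard quotas: Red 7.9479, Blue 4.0745, Green 8.7135, Gold 5.0762, Silver 10.2367, Violet 9.9513.
Lower quotas: Red 7, Blue 4, Green 8, Gold 5, Silver 10, Violet 9 (sum 43, leaving 3 seats).
Remainders in descending order: Violet 0.9513, Red 0.9479, Green 0.7135, Silver 0.2367, Gold 0.0762, Blue 0.0745.
The surplus seats go to Violet, Red, Green.
Blue receives 4.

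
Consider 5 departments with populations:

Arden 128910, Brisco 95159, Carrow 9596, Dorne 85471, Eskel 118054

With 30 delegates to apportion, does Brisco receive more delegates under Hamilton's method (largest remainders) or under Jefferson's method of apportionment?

Hamilton: Arden 9, Brisco 6, Carrow 1, Dorne 6, Eskel 8.
Jefferson: Arden 9, Brisco 7, Carrow 0, Dorne 6, Eskel 8.
Brisco gets 6 under Hamilton and 7 under Jefferson.

Jefferson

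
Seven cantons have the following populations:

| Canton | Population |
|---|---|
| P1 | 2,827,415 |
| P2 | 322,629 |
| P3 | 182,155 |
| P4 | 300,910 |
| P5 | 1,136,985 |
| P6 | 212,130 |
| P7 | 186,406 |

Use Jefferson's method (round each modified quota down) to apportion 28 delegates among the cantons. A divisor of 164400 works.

With modified divisor 164400: modified quotas P1 17.198, P2 1.962, P3 1.108, P4 1.830, P5 6.916, P6 1.290, P7 1.134.
Rounding down: P1 17, P2 1, P3 1, P4 1, P5 6, P6 1, P7 1 (total 28).

P1 17; P2 1; P3 1; P4 1; P5 6; P6 1; P7 1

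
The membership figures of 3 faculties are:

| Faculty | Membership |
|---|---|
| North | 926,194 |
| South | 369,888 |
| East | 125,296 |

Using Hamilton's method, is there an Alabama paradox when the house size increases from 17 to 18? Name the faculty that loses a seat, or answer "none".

At 17 seats: North 11, South 4, East 2.
At 18 seats: North 12, South 5, East 1.
East drops from 2 to 1.

East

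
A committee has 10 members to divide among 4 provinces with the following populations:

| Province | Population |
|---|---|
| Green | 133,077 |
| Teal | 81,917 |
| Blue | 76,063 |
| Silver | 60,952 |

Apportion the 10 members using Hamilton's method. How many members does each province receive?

Standard divisor: 352009 ÷ 10 ≈ 35200.9.
Standard quotas: Green 3.7805, Teal 2.3271, Blue 2.1608, Silver 1.7315.
Lower quotas: Green 3, Teal 2, Blue 2, Silver 1 (sum 8, leaving 2 seats).
Remainders in descending order: Green 0.7805, Silver 0.7315, Teal 0.3271, Blue 0.1608.
Largest remainders: Green, Silver receive the extra seats.

Green 4; Teal 2; Blue 2; Silver 2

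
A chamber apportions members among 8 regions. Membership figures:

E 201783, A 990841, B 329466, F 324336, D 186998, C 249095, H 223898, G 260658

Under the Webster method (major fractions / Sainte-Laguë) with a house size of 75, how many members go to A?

Standard divisor 2767075/75 ≈ 36894.333; standard quotas: E 5.469, A 26.856, B 8.930, F 8.791, D 5.068, C 6.752, H 6.069, G 7.065.
Rounding to the nearest integer gives E 5, A 27, B 9, F 9, D 5, C 7, H 6, G 7 — total 75, matching the house size, so no adjustment is needed.
A receives 27.

27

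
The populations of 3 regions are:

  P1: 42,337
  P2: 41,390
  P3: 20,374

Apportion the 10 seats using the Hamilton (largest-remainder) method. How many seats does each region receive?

Total 104101; standard divisor 104101/10 ≈ 10410.1.
Standard quotas: P1 4.0669, P2 3.9759, P3 1.9571.
Lower quotas: P1 4, P2 3, P3 1 (sum 8, leaving 2 seats).
Remainders in descending order: P2 0.9759, P3 0.9571, P1 0.0669.
Largest remainders: P2, P3 receive the extra seats.

P1: 4; P2: 4; P3: 2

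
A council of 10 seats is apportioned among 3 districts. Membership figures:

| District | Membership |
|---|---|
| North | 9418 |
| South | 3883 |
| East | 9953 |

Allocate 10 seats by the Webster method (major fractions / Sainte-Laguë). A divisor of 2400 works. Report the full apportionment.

With modified divisor 2400: modified quotas North 3.924, South 1.618, East 4.147.
Rounding to the nearest integer: North 4, South 2, East 4 (total 10).

North=4, South=2, East=4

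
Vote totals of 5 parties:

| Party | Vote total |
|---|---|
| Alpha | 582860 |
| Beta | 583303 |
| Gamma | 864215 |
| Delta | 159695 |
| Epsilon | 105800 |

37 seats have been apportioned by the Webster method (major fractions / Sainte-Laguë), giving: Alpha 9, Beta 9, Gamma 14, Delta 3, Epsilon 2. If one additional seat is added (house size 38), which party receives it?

Priority for the next seat is population ÷ (current seats + 0.5).
Priorities: Alpha 61353.684, Beta 61400.316, Gamma 59601.034, Delta 45627.143, Epsilon 42320.000.
Highest priority: Beta.

Beta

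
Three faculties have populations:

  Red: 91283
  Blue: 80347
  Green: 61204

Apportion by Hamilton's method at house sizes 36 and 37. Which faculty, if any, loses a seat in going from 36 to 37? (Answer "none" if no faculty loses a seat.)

At 36 seats: Red 14, Blue 12, Green 10.
At 37 seats: Red 14, Blue 13, Green 10.
No faculty's allocation decreased.

none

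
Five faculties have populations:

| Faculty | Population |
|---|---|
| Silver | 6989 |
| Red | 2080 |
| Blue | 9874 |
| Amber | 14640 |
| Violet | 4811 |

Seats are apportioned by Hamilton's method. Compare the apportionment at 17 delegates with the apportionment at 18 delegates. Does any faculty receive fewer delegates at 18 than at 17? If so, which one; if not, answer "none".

At 17 seats: Silver 3, Red 1, Blue 4, Amber 7, Violet 2.
At 18 seats: Silver 3, Red 1, Blue 5, Amber 7, Violet 2.
No faculty's allocation decreased.

none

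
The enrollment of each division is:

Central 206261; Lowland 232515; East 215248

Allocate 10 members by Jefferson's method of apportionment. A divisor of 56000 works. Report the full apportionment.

Central=3, Lowland=4, East=3

With modified divisor 56000: modified quotas Central 3.683, Lowland 4.152, East 3.844.
Rounding down: Central 3, Lowland 4, East 3 (total 10).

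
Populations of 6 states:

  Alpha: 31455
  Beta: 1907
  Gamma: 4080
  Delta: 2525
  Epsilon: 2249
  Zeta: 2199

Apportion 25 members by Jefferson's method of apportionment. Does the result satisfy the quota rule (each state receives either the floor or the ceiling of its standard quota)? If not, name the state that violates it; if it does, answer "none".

Standard quotas: Alpha 17.705, Beta 1.073, Gamma 2.297, Delta 1.421, Epsilon 1.266, Zeta 1.238.
Jefferson allocation: Alpha 19, Beta 1, Gamma 2, Delta 1, Epsilon 1, Zeta 1.
Alpha has quota 17.705 (lower 17, upper 18) but receives 19 — outside the quota interval.

Alpha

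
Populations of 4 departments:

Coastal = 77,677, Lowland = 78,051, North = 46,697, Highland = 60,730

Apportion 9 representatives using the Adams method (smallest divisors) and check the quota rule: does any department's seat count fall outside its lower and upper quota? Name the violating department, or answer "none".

Standard quotas: Coastal 2.657, Lowland 2.669, North 1.597, Highland 2.077.
Adams allocation: Coastal 2, Lowland 3, North 2, Highland 2.
Every allocation lies between the lower and upper quota.

none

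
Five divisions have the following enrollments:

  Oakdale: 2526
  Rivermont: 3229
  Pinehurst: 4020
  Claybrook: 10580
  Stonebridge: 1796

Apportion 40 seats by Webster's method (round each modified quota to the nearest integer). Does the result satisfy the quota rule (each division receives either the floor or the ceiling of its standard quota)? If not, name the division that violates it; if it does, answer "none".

Standard quotas: Oakdale 4.561, Rivermont 5.831, Pinehurst 7.259, Claybrook 19.105, Stonebridge 3.243.
Webster allocation: Oakdale 5, Rivermont 6, Pinehurst 7, Claybrook 19, Stonebridge 3.
Every allocation lies between the lower and upper quota.

none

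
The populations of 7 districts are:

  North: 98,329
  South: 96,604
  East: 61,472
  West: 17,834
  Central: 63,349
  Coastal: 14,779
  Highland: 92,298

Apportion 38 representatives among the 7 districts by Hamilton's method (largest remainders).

North 8; South 8; East 5; West 2; Central 6; Coastal 1; Highland 8

Standard divisor: 444665 ÷ 38 ≈ 11701.711.
Standard quotas: North 8.4030, South 8.2555, East 5.2532, West 1.5241, Central 5.4137, Coastal 1.2630, Highland 7.8876.
Lower quotas: North 8, South 8, East 5, West 1, Central 5, Coastal 1, Highland 7 (sum 35, leaving 3 seats).
Remainders in descending order: Highland 0.8876, West 0.5241, Central 0.4137, North 0.4030, Coastal 0.2630, South 0.2555, East 0.2532.
Largest remainders: Highland, West, Central receive the extra seats.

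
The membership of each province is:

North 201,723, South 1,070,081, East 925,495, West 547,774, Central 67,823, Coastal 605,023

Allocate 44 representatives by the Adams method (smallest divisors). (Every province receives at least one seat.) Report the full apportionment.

North: 3, South: 13, East: 12, West: 7, Central: 1, Coastal: 8

Standard divisor 3417919/44 ≈ 77679.977; standard quotas: North 2.597, South 13.776, East 11.914, West 7.052, Central 0.873, Coastal 7.789.
Rounding up gives 3, 14, 12, 8, 1, 8 = 46 seats, so the divisor must be adjusted.
With modified divisor 83200: modified quotas North 2.425, South 12.862, East 11.124, West 6.584, Central 0.815, Coastal 7.272.
Rounding up: North 3, South 13, East 12, West 7, Central 1, Coastal 8 (total 44).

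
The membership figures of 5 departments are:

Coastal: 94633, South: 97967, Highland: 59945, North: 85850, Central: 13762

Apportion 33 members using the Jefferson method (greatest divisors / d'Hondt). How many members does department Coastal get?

Standard divisor 352157/33 ≈ 10671.424; standard quotas: Coastal 8.868, South 9.180, Highland 5.617, North 8.045, Central 1.290.
Rounding down gives 8, 9, 5, 8, 1 = 31 seats, so the divisor must be adjusted.
With modified divisor 9900: modified quotas Coastal 9.559, South 9.896, Highland 6.055, North 8.672, Central 1.390.
Rounding down: Coastal 9, South 9, Highland 6, North 8, Central 1 (total 33).
Coastal receives 9.

9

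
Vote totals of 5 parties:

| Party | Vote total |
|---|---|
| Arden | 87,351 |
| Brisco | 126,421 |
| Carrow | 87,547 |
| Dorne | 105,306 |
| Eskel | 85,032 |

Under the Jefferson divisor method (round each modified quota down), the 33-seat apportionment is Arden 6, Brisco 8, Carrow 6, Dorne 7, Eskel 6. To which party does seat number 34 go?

Brisco

Priority for the next seat is population ÷ (current seats + 1).
Priorities: Arden 12478.714, Brisco 14046.778, Carrow 12506.714, Dorne 13163.250, Eskel 12147.429.
Highest priority: Brisco.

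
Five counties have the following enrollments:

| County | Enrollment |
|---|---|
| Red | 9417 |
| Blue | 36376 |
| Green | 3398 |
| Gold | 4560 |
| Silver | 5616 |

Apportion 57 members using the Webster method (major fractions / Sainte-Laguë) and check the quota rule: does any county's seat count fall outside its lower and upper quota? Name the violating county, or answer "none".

Blue

Standard quotas: Red 9.042, Blue 34.926, Green 3.263, Gold 4.378, Silver 5.392.
Webster allocation: Red 9, Blue 36, Green 3, Gold 4, Silver 5.
Blue has quota 34.926 (lower 34, upper 35) but receives 36 — outside the quota interval.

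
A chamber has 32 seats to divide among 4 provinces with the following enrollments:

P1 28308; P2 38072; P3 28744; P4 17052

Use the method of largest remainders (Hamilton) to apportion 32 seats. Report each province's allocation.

The standard divisor is 112176/32 ≈ 3505.5.
Standard quotas: P1 8.0753, P2 10.8606, P3 8.1997, P4 4.8644.
Lower quotas: P1 8, P2 10, P3 8, P4 4 (sum 30, leaving 2 seats).
Remainders in descending order: P4 0.8644, P2 0.8606, P3 0.1997, P1 0.0753.
The surplus seats go to P4, P2.

P1: 8, P2: 11, P3: 8, P4: 5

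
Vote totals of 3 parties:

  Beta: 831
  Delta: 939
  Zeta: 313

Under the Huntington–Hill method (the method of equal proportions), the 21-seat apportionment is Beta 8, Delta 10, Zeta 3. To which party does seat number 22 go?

Priority for the next seat is population ÷ (√(s·(s+1))).
Priorities: Beta 97.934, Delta 89.530, Zeta 90.355.
Highest priority: Beta.

Beta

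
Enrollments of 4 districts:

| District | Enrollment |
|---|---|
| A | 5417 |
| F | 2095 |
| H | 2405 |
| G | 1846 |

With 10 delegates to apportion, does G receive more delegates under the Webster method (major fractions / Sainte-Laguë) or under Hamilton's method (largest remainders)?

Webster: A 4, F 2, H 2, G 2.
Hamilton: A 5, F 2, H 2, G 1.
G gets 2 under Webster and 1 under Hamilton.

Webster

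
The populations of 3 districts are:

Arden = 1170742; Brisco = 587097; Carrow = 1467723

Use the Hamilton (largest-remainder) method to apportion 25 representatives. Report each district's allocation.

Standard divisor: 3225562 ÷ 25 ≈ 129022.48.
Standard quotas: Arden 9.0739, Brisco 4.5503, Carrow 11.3757.
Lower quotas: Arden 9, Brisco 4, Carrow 11 (sum 24, leaving 1 seat).
Remainders in descending order: Brisco 0.5503, Carrow 0.3757, Arden 0.0739.
Largest remainder: Brisco receives the extra seat.

Arden: 9, Brisco: 5, Carrow: 11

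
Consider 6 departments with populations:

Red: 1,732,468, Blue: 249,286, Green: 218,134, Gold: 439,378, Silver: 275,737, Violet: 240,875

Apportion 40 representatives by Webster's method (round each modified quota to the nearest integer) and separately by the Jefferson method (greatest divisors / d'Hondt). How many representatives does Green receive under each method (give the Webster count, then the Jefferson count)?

3 and 2

Webster: Red 22, Blue 3, Green 3, Gold 6, Silver 3, Violet 3.
Jefferson: Red 23, Blue 3, Green 2, Gold 6, Silver 3, Violet 3.
Green gets 3 under Webster and 2 under Jefferson.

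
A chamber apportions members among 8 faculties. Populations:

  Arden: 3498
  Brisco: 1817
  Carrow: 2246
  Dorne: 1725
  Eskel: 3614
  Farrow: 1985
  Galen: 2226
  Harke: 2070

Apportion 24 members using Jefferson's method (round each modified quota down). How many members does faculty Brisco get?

2

Standard divisor 19181/24 ≈ 799.208; standard quotas: Arden 4.377, Brisco 2.273, Carrow 2.810, Dorne 2.158, Eskel 4.522, Farrow 2.484, Galen 2.785, Harke 2.590.
Rounding down gives 4, 2, 2, 2, 4, 2, 2, 2 = 20 seats, so the divisor must be adjusted.
With modified divisor 695: modified quotas Arden 5.033, Brisco 2.614, Carrow 3.232, Dorne 2.482, Eskel 5.200, Farrow 2.856, Galen 3.203, Harke 2.978.
Rounding down: Arden 5, Brisco 2, Carrow 3, Dorne 2, Eskel 5, Farrow 2, Galen 3, Harke 2 (total 24).
Brisco receives 2.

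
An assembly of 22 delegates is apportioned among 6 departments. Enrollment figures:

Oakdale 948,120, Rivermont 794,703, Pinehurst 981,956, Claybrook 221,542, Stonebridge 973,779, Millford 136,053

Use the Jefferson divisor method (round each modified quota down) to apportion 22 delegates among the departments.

Oakdale: 5, Rivermont: 4, Pinehurst: 6, Claybrook: 1, Stonebridge: 6, Millford: 0

Standard divisor 4056153/22 ≈ 184370.591; standard quotas: Oakdale 5.142, Rivermont 4.310, Pinehurst 5.326, Claybrook 1.202, Stonebridge 5.282, Millford 0.738.
Rounding down gives 5, 4, 5, 1, 5, 0 = 20 seats, so the divisor must be adjusted.
With modified divisor 160600: modified quotas Oakdale 5.904, Rivermont 4.948, Pinehurst 6.114, Claybrook 1.379, Stonebridge 6.063, Millford 0.847.
Rounding down: Oakdale 5, Rivermont 4, Pinehurst 6, Claybrook 1, Stonebridge 6, Millford 0 (total 22).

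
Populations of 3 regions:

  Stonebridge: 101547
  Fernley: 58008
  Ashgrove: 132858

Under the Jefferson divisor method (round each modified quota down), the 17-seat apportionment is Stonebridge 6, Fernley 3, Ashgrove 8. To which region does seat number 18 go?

Priority for the next seat is population ÷ (current seats + 1).
Priorities: Stonebridge 14506.714, Fernley 14502.000, Ashgrove 14762.000.
Highest priority: Ashgrove.

Ashgrove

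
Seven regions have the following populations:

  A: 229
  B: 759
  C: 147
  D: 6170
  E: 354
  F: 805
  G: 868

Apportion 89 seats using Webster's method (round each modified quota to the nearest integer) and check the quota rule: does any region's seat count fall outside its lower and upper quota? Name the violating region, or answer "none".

Standard quotas: A 2.184, B 7.239, C 1.402, D 58.844, E 3.376, F 7.677, G 8.278.
Webster allocation: A 2, B 7, C 1, D 60, E 3, F 8, G 8.
D has quota 58.844 (lower 58, upper 59) but receives 60 — outside the quota interval.

D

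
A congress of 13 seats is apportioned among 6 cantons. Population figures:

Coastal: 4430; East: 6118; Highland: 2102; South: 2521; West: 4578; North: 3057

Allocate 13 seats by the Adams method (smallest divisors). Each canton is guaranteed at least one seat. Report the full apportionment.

Coastal 2; East 3; Highland 1; South 2; West 3; North 2

Standard divisor 22806/13 ≈ 1754.308; standard quotas: Coastal 2.525, East 3.487, Highland 1.198, South 1.437, West 2.610, North 1.743.
Rounding up gives 3, 4, 2, 2, 3, 2 = 16 seats, so the divisor must be adjusted.
With modified divisor 2250: modified quotas Coastal 1.969, East 2.719, Highland 0.934, South 1.120, West 2.035, North 1.359.
Rounding up: Coastal 2, East 3, Highland 1, South 2, West 3, North 2 (total 13).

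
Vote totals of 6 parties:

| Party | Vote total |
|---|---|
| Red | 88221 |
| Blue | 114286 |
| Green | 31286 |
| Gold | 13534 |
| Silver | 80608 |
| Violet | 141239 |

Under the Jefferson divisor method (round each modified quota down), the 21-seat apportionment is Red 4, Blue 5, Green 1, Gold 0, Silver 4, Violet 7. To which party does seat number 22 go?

Priority for the next seat is population ÷ (current seats + 1).
Priorities: Red 17644.200, Blue 19047.667, Green 15643.000, Gold 13534.000, Silver 16121.600, Violet 17654.875.
Highest priority: Blue.

Blue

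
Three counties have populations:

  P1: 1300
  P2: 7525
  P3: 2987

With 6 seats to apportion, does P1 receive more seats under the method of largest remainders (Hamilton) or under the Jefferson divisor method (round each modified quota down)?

Hamilton

Hamilton: P1 1, P2 4, P3 1.
Jefferson: P1 0, P2 5, P3 1.
P1 gets 1 under Hamilton and 0 under Jefferson.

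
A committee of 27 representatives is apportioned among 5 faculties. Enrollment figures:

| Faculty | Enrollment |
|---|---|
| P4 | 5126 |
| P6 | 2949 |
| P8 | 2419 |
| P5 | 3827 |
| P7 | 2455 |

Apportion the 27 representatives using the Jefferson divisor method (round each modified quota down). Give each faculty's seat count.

P4=8; P6=5; P8=4; P5=6; P7=4

Standard divisor 16776/27 ≈ 621.333; standard quotas: P4 8.250, P6 4.746, P8 3.893, P5 6.159, P7 3.951.
Rounding down gives 8, 4, 3, 6, 3 = 24 seats, so the divisor must be adjusted.
With modified divisor 580: modified quotas P4 8.838, P6 5.084, P8 4.171, P5 6.598, P7 4.233.
Rounding down: P4 8, P6 5, P8 4, P5 6, P7 4 (total 27).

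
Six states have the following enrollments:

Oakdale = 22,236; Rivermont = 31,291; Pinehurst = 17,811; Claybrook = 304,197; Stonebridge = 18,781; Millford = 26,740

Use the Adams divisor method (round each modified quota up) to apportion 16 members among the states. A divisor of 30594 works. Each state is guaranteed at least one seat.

Oakdale 1, Rivermont 2, Pinehurst 1, Claybrook 10, Stonebridge 1, Millford 1

With modified divisor 30594: modified quotas Oakdale 0.727, Rivermont 1.023, Pinehurst 0.582, Claybrook 9.943, Stonebridge 0.614, Millford 0.874.
Rounding up: Oakdale 1, Rivermont 2, Pinehurst 1, Claybrook 10, Stonebridge 1, Millford 1 (total 16).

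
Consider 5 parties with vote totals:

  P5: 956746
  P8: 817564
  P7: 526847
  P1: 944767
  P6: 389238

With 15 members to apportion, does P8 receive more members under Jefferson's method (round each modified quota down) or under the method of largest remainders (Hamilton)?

Jefferson: P5 4, P8 4, P7 2, P1 4, P6 1.
Hamilton: P5 4, P8 3, P7 2, P1 4, P6 2.
P8 gets 4 under Jefferson and 3 under Hamilton.

Jefferson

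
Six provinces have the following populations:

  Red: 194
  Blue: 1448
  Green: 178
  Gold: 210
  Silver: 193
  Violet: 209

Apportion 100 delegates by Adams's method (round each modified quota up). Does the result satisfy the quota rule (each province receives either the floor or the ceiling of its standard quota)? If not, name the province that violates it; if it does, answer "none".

Standard quotas: Red 7.977, Blue 59.539, Green 7.319, Gold 8.635, Silver 7.936, Violet 8.594.
Adams allocation: Red 8, Blue 58, Green 8, Gold 9, Silver 8, Violet 9.
Blue has quota 59.539 (lower 59, upper 60) but receives 58 — outside the quota interval.

Blue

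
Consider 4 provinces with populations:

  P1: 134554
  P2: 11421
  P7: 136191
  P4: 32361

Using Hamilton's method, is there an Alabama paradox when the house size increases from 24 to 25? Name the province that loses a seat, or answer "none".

At 24 seats: P1 10, P2 1, P7 10, P4 3.
At 25 seats: P1 11, P2 1, P7 11, P4 2.
P4 drops from 3 to 2.

P4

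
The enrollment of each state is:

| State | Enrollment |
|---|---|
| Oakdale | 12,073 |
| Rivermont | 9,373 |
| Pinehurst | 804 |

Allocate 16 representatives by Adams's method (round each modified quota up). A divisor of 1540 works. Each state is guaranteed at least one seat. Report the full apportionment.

With modified divisor 1540: modified quotas Oakdale 7.840, Rivermont 6.086, Pinehurst 0.522.
Rounding up: Oakdale 8, Rivermont 7, Pinehurst 1 (total 16).

Oakdale 8, Rivermont 7, Pinehurst 1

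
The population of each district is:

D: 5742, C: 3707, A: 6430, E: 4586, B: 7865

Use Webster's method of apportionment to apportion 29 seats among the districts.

Standard divisor 28330/29 ≈ 976.897; standard quotas: D 5.878, C 3.795, A 6.582, E 4.694, B 8.051.
Rounding to the nearest integer gives 6, 4, 7, 5, 8 = 30 seats, so the divisor must be adjusted.
With modified divisor 1000: modified quotas D 5.742, C 3.707, A 6.430, E 4.586, B 7.865.
Rounding to the nearest integer: D 6, C 4, A 6, E 5, B 8 (total 29).

D 6, C 4, A 6, E 5, B 8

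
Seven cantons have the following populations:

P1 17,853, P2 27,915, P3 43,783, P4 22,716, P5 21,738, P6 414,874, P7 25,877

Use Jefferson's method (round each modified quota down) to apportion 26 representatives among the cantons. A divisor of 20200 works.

P1 0, P2 1, P3 2, P4 1, P5 1, P6 20, P7 1

With modified divisor 20200: modified quotas P1 0.884, P2 1.382, P3 2.167, P4 1.125, P5 1.076, P6 20.538, P7 1.281.
Rounding down: P1 0, P2 1, P3 2, P4 1, P5 1, P6 20, P7 1 (total 26).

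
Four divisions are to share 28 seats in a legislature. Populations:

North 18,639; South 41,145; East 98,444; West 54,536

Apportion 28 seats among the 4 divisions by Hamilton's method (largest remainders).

The standard divisor is 212764/28 ≈ 7598.714.
Standard quotas: North 2.4529, South 5.4147, East 12.9553, West 7.1770.
Lower quotas: North 2, South 5, East 12, West 7 (sum 26, leaving 2 seats).
Remainders in descending order: East 0.9553, North 0.4529, South 0.4147, West 0.1770.
Largest remainders: East, North receive the extra seats.

North 3, South 5, East 13, West 7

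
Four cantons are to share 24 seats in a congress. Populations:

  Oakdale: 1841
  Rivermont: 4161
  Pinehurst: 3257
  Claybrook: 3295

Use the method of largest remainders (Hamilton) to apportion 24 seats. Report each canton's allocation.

Standard divisor: 12554 ÷ 24 ≈ 523.083.
Standard quotas: Oakdale 3.520, Rivermont 7.955, Pinehurst 6.227, Claybrook 6.299.
Lower quotas: Oakdale 3, Rivermont 7, Pinehurst 6, Claybrook 6 (sum 22, leaving 2 seats).
Remainders in descending order: Rivermont 0.955, Oakdale 0.520, Claybrook 0.299, Pinehurst 0.227.
The surplus seats go to Rivermont, Oakdale.

Oakdale 4, Rivermont 8, Pinehurst 6, Claybrook 6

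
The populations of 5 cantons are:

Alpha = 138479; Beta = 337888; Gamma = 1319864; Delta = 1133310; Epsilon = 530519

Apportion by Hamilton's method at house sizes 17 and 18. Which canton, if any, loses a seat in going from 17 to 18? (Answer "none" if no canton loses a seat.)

At 17 seats: Alpha 1, Beta 2, Gamma 6, Delta 5, Epsilon 3.
At 18 seats: Alpha 0, Beta 2, Gamma 7, Delta 6, Epsilon 3.
Alpha drops from 1 to 0.

Alpha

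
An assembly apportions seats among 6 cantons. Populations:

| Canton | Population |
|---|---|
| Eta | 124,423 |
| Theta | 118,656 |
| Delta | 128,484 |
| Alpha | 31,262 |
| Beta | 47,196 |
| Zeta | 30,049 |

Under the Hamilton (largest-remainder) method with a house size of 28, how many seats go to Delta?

7

The standard divisor is 480070/28 ≈ 17145.357.
Standard quotas: Eta 7.2570, Theta 6.9206, Delta 7.4938, Alpha 1.8234, Beta 2.7527, Zeta 1.7526.
Lower quotas: Eta 7, Theta 6, Delta 7, Alpha 1, Beta 2, Zeta 1 (sum 24, leaving 4 seats).
Remainders in descending order: Theta 0.9206, Alpha 0.8234, Beta 0.7527, Zeta 0.7526, Delta 0.4938, Eta 0.2570.
Largest remainders: Theta, Alpha, Beta, Zeta receive the extra seats.
Delta receives 7.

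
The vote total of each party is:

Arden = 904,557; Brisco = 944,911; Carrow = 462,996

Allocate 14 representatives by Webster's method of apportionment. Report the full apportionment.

Arden=5; Brisco=6; Carrow=3

Standard divisor 2312464/14 ≈ 165176; standard quotas: Arden 5.476, Brisco 5.721, Carrow 2.803.
Rounding to the nearest integer gives Arden 5, Brisco 6, Carrow 3 — total 14, matching the house size, so no adjustment is needed.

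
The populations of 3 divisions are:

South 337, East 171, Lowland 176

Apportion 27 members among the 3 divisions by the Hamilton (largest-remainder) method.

Standard divisor: 684 ÷ 27 ≈ 25.333.
Standard quotas: South 13.303, East 6.750, Lowland 6.947.
Lower quotas: South 13, East 6, Lowland 6 (sum 25, leaving 2 seats).
Remainders in descending order: Lowland 0.947, East 0.750, South 0.303.
The surplus seats go to Lowland, East.

South 13; East 7; Lowland 7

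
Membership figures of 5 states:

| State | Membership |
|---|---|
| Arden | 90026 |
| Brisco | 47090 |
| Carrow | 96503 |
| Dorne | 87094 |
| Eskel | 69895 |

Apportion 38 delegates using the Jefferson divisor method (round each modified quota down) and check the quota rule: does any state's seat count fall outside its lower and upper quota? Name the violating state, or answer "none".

none

Standard quotas: Arden 8.758, Brisco 4.581, Carrow 9.388, Dorne 8.473, Eskel 6.800.
Jefferson allocation: Arden 9, Brisco 4, Carrow 9, Dorne 9, Eskel 7.
Every allocation lies between the lower and upper quota.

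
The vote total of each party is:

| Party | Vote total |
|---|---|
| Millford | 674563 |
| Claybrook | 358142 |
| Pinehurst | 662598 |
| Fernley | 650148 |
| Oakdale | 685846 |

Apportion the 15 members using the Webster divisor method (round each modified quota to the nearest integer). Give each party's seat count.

Millford 3, Claybrook 2, Pinehurst 3, Fernley 3, Oakdale 4

Standard divisor 3031297/15 ≈ 202086.467; standard quotas: Millford 3.338, Claybrook 1.772, Pinehurst 3.279, Fernley 3.217, Oakdale 3.394.
Rounding to the nearest integer gives 3, 2, 3, 3, 3 = 14 seats, so the divisor must be adjusted.
With modified divisor 194300: modified quotas Millford 3.472, Claybrook 1.843, Pinehurst 3.410, Fernley 3.346, Oakdale 3.530.
Rounding to the nearest integer: Millford 3, Claybrook 2, Pinehurst 3, Fernley 3, Oakdale 4 (total 15).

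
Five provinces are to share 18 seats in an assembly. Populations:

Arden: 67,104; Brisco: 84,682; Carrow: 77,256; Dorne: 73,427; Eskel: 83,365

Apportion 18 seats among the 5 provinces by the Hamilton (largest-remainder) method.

Standard divisor: 385834 ÷ 18 ≈ 21435.222.
Standard quotas: Arden 3.1305, Brisco 3.9506, Carrow 3.6042, Dorne 3.4255, Eskel 3.8892.
Lower quotas: Arden 3, Brisco 3, Carrow 3, Dorne 3, Eskel 3 (sum 15, leaving 3 seats).
Remainders in descending order: Brisco 0.9506, Eskel 0.8892, Carrow 0.6042, Dorne 0.4255, Arden 0.1305.
Largest remainders: Brisco, Eskel, Carrow receive the extra seats.

Arden: 3; Brisco: 4; Carrow: 4; Dorne: 3; Eskel: 4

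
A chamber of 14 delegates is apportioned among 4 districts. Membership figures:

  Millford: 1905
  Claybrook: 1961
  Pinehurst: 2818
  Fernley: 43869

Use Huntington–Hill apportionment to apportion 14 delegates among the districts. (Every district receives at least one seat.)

With divisor 4001: modified quotas Millford 0.476, Claybrook 0.490, Pinehurst 0.704, Fernley 10.965.
Geometric-mean thresholds: Millford (min 1), Claybrook (min 1), Pinehurst (min 1), Fernley √(10·11)=10.488.
Each quota rounded against its threshold gives Millford 1, Claybrook 1, Pinehurst 1, Fernley 11 (total 14).

Millford 1, Claybrook 1, Pinehurst 1, Fernley 11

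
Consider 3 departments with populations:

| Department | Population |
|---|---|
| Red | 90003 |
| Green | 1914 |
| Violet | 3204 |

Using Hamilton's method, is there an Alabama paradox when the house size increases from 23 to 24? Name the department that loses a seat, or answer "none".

At 23 seats: Red 22, Green 0, Violet 1.
At 24 seats: Red 23, Green 0, Violet 1.
No department's allocation decreased.

none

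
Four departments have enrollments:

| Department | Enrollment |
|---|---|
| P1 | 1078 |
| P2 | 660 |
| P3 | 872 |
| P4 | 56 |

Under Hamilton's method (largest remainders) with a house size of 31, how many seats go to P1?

Total 2666; standard divisor 2666/31 = 86.
Standard quotas: P1 12.535, P2 7.674, P3 10.140, P4 0.651.
Lower quotas: P1 12, P2 7, P3 10, P4 0 (sum 29, leaving 2 seats).
Remainders in descending order: P2 0.674, P4 0.651, P1 0.535, P3 0.140.
Largest remainders: P2, P4 receive the extra seats.
P1 receives 12.

12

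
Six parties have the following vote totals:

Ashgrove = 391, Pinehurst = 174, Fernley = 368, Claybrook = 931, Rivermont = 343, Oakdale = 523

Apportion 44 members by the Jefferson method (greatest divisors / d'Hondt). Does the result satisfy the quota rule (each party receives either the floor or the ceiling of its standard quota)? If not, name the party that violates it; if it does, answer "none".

Standard quotas: Ashgrove 6.302, Pinehurst 2.804, Fernley 5.931, Claybrook 15.005, Rivermont 5.528, Oakdale 8.429.
Jefferson allocation: Ashgrove 6, Pinehurst 2, Fernley 6, Claybrook 16, Rivermont 5, Oakdale 9.
Every allocation lies between the lower and upper quota.

none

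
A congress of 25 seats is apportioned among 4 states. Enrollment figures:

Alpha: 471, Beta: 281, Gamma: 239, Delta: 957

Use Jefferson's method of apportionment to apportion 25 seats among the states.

Alpha 6; Beta 3; Gamma 3; Delta 13

Standard divisor 1948/25 ≈ 77.92; standard quotas: Alpha 6.045, Beta 3.606, Gamma 3.067, Delta 12.282.
Rounding down gives 6, 3, 3, 12 = 24 seats, so the divisor must be adjusted.
With modified divisor 72: modified quotas Alpha 6.542, Beta 3.903, Gamma 3.319, Delta 13.292.
Rounding down: Alpha 6, Beta 3, Gamma 3, Delta 13 (total 25).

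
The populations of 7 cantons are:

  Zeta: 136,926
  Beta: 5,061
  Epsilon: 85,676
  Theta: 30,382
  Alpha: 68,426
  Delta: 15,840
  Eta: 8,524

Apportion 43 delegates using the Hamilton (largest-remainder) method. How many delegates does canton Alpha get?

Standard divisor: 350835 ÷ 43 ≈ 8158.953.
Standard quotas: Zeta 16.7823, Beta 0.6203, Epsilon 10.5009, Theta 3.7238, Alpha 8.3866, Delta 1.9414, Eta 1.0447.
Lower quotas: Zeta 16, Beta 0, Epsilon 10, Theta 3, Alpha 8, Delta 1, Eta 1 (sum 39, leaving 4 seats).
Remainders in descending order: Delta 0.9414, Zeta 0.7823, Theta 0.7238, Beta 0.6203, Epsilon 0.5009, Alpha 0.3866, Eta 0.0447.
Largest remainders: Delta, Zeta, Theta, Beta receive the extra seats.
Alpha receives 8.

8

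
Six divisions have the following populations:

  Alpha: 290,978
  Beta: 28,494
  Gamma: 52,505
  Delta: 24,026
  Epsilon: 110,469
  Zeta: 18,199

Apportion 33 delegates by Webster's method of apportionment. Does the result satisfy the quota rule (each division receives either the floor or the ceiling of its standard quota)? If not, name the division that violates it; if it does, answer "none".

Standard quotas: Alpha 18.302, Beta 1.792, Gamma 3.302, Delta 1.511, Epsilon 6.948, Zeta 1.145.
Webster allocation: Alpha 18, Beta 2, Gamma 3, Delta 2, Epsilon 7, Zeta 1.
Every allocation lies between the lower and upper quota.

none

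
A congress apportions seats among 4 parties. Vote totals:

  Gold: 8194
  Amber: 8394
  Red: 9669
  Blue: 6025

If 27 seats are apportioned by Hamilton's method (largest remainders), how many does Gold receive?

Total 32282; standard divisor 32282/27 ≈ 1195.63.
Standard quotas: Gold 6.8533, Amber 7.0206, Red 8.0870, Blue 5.0392.
Lower quotas: Gold 6, Amber 7, Red 8, Blue 5 (sum 26, leaving 1 seat).
Remainders in descending order: Gold 0.8533, Red 0.0870, Blue 0.0392, Amber 0.0206.
Largest remainder: Gold receives the extra seat.
Gold receives 7.

7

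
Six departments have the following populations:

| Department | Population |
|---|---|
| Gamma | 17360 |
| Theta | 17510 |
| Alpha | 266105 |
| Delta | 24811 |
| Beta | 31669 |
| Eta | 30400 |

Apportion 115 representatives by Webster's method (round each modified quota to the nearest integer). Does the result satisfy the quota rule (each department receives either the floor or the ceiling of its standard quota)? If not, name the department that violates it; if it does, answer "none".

Alpha

Standard quotas: Gamma 5.147, Theta 5.192, Alpha 78.901, Delta 7.357, Beta 9.390, Eta 9.014.
Webster allocation: Gamma 5, Theta 5, Alpha 80, Delta 7, Beta 9, Eta 9.
Alpha has quota 78.901 (lower 78, upper 79) but receives 80 — outside the quota interval.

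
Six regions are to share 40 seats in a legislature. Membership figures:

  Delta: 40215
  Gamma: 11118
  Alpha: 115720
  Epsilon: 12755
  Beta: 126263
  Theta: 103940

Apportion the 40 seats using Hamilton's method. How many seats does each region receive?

Delta: 4, Gamma: 1, Alpha: 11, Epsilon: 1, Beta: 13, Theta: 10

The standard divisor is 410011/40 ≈ 10250.275.
Standard quotas: Delta 3.9233, Gamma 1.0847, Alpha 11.2895, Epsilon 1.2444, Beta 12.3180, Theta 10.1402.
Lower quotas: Delta 3, Gamma 1, Alpha 11, Epsilon 1, Beta 12, Theta 10 (sum 38, leaving 2 seats).
Remainders in descending order: Delta 0.9233, Beta 0.3180, Alpha 0.2895, Epsilon 0.2444, Theta 0.1402, Gamma 0.0847.
The surplus seats go to Delta, Beta.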